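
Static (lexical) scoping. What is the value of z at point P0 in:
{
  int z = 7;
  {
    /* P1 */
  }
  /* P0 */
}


z declared in the same block as P0
z = 7


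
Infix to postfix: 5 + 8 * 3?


* has higher precedence, evaluate 8*3 first
Postfix: 5 8 3 * +


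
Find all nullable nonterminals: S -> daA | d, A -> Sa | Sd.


A nonterminal is nullable iff some alternative derives ε (directly, or every symbol in it is nullable)
Nullable: {}


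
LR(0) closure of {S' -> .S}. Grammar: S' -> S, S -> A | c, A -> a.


Start: S' -> .S
For each item with dot before a nonterminal B, add B -> .γ for every B-production
Closure: [S' -> .S, S -> .A, S -> .c, A -> .a]


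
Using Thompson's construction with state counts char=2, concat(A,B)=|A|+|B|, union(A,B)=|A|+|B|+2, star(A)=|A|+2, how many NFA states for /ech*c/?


Syntax tree has 4 char leaf(s), 0 union(s), 1 star(s)
chars contribute 4×2 = 8; each union adds +2; each star adds +2
Total: 8 + 0 + 2 = 10 states


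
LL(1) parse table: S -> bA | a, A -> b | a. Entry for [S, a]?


For [S, a]: 'a' ∈ FIRST(a)
Entry: S -> a


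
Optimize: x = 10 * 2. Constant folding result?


10 * 2 = 20 at compile time
Optimized: x = 20


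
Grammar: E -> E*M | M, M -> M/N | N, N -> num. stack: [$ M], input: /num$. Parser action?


shift '/' to continue M -> M/N
Action: shift


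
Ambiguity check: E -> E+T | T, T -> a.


precedence layered via separate nonterminal T: deterministic
Unambiguous


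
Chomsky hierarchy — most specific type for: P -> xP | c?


Right-linear: every RHS is a terminal or a terminal followed by one nonterminal
Classification: Type 3 (Regular)


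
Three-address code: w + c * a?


Break into single-operator statements:
t1 = c * a
t2 = w + t1


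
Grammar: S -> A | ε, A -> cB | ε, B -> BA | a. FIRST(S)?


Per alternative of S: FIRST(A) = {c, ε}; FIRST(ε) = {ε}
FIRST(S) = {c, ε}


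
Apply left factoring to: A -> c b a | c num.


Common prefix: 'c'
Factored: A -> c A', A' -> b a | num


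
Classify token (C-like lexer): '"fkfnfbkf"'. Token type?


Pattern: double-quoted sequence
Type: STRING_LITERAL


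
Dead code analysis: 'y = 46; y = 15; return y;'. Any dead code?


first assignment to y is overwritten before any read
Dead: 'y = 46'


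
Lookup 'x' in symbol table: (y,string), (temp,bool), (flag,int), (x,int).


Lookup 'x' → type int


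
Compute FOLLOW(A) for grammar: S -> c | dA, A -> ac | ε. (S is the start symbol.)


$ ∈ FOLLOW(S). For each A -> αBβ: add FIRST(β)\{ε} to FOLLOW(B); if β nullable, add FOLLOW(A).
FOLLOW(A) = {$}


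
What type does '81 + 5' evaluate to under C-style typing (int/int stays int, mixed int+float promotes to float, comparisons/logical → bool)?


Operand types: int + int
Rule: mixed int/float promotes to float; int/int stays int
Result type: int


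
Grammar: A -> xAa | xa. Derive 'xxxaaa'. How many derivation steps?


Derivation: A => xAa => xxAaa => xxxaaa
Steps: 3


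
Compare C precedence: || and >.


'>' is relational (level 7); '||' is logical OR (level 1)
Higher level binds tighter
'>' has higher precedence than '||'


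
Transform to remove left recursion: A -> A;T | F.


Left-recursive alternatives: A;T; non-recursive: F
Introduce A': A -> FA', A' -> ;TA' | ε


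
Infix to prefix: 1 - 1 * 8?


'*' binds tighter: tree is (- 1 (* 1 8))
Prefix: - 1 * 1 8


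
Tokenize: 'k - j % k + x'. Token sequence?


Scan left to right, longest-match per lexeme
Tokens: ID(k), OP(-), ID(j), OP(%), ID(k), OP(+), ID(x)


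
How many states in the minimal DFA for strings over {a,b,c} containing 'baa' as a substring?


KMP-style automaton: 3 progress states + 1 absorbing accept = 4
Minimal DFA: 4 states


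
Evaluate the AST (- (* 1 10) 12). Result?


Evaluate inner: (* 1 10) = 10
Evaluate root: (- 10 12) = -2
Result: -2


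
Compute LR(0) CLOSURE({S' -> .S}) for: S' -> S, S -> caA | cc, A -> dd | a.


Start: S' -> .S
For each item with dot before a nonterminal B, add B -> .γ for every B-production
Closure: [S' -> .S, S -> .caA, S -> .cc]


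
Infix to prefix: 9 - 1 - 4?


left-to-right (same/higher precedence on left): tree is (- (- 9 1) 4)
Prefix: - - 9 1 4


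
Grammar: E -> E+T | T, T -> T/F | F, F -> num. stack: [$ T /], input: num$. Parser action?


no handle; shift 'num'
Action: shift


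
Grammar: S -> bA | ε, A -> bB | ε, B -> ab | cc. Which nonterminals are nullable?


A nonterminal is nullable iff some alternative derives ε (directly, or every symbol in it is nullable)
Nullable: {A, S}


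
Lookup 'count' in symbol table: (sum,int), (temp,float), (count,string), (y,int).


Lookup 'count' → type string


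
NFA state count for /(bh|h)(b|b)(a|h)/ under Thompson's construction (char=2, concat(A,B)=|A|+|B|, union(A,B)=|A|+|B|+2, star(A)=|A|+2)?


Syntax tree has 7 char leaf(s), 3 union(s), 0 star(s)
chars contribute 7×2 = 14; each union adds +2; each star adds +2
Total: 14 + 6 + 0 = 20 states


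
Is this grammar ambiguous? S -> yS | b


right-linear, alternatives start with distinct terminals 'y' vs 'b': unique leftmost derivation
Unambiguous


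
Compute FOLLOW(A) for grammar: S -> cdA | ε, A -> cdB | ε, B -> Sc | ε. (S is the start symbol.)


$ ∈ FOLLOW(S). For each A -> αBβ: add FIRST(β)\{ε} to FOLLOW(B); if β nullable, add FOLLOW(A).
FOLLOW(A) = {$, c}


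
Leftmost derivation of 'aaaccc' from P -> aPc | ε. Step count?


Derivation: P => aPc => aaPcc => aaaPccc => aaaccc
Steps: 4


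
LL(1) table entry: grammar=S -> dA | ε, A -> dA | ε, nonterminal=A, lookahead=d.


For [A, d]: 'd' ∈ FIRST(dA)
Entry: A -> dA


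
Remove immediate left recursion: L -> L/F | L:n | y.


Left-recursive alternatives: L/F, L:n; non-recursive: y
Introduce L': L -> yL', L' -> /FL' | :nL' | ε


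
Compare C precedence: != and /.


'/' is multiplicative (level 10); '!=' is equality (level 6)
Higher level binds tighter
'/' has higher precedence than '!='


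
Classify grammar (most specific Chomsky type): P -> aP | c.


Right-linear: every RHS is a terminal or a terminal followed by one nonterminal
Classification: Type 3 (Regular)


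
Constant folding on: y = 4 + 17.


4 + 17 = 21 at compile time
Optimized: y = 21


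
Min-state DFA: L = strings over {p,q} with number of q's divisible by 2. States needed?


Track (count of q) mod 2: states 0..1, accept at 0
Minimal DFA: 2 states


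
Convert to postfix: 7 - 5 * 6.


* has higher precedence, evaluate 5*6 first
Postfix: 7 5 6 * -


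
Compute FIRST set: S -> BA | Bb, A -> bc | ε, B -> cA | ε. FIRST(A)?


Per alternative of A: FIRST(bc) = {b}; FIRST(ε) = {ε}
FIRST(A) = {b, ε}


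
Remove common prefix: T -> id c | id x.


Common prefix: 'id'
Factored: T -> id T', T' -> c | x


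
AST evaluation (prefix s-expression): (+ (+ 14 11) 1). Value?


Evaluate inner: (+ 14 11) = 25
Evaluate root: (+ 25 1) = 26
Result: 26


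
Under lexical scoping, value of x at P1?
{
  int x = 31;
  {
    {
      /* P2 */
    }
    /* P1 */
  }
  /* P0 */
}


P1's block does not declare x; resolves to the enclosing declaration at depth 0
x = 31


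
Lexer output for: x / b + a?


Scan left to right, longest-match per lexeme
Tokens: ID(x), OP(/), ID(b), OP(+), ID(a)


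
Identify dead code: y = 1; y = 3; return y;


first assignment to y is overwritten before any read
Dead: 'y = 1'


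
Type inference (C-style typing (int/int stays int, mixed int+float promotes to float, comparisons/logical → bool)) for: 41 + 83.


Operand types: int + int
Rule: mixed int/float promotes to float; int/int stays int
Result type: int


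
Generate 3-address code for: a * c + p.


Break into single-operator statements:
t1 = a * c
t2 = t1 + p


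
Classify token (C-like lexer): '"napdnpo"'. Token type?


Pattern: double-quoted sequence
Type: STRING_LITERAL


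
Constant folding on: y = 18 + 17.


18 + 17 = 35 at compile time
Optimized: y = 35


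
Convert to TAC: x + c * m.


Break into single-operator statements:
t1 = c * m
t2 = x + t1


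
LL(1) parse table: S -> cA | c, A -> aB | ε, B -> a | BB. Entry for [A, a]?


For [A, a]: 'a' ∈ FIRST(aB)
Entry: A -> aB


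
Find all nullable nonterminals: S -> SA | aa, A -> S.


A nonterminal is nullable iff some alternative derives ε (directly, or every symbol in it is nullable)
Nullable: {}


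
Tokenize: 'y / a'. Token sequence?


Scan left to right, longest-match per lexeme
Tokens: ID(y), OP(/), ID(a)


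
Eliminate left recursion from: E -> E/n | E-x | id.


Left-recursive alternatives: E/n, E-x; non-recursive: id
Introduce E': E -> idE', E' -> /nE' | -xE' | ε


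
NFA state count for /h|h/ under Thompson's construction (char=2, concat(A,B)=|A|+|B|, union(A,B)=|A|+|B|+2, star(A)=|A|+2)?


Syntax tree has 2 char leaf(s), 1 union(s), 0 star(s)
chars contribute 2×2 = 4; each union adds +2; each star adds +2
Total: 4 + 2 + 0 = 6 states


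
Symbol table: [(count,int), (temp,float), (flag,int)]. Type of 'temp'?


Lookup 'temp' → type float


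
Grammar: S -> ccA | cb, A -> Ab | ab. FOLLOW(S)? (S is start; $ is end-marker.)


$ ∈ FOLLOW(S). For each A -> αBβ: add FIRST(β)\{ε} to FOLLOW(B); if β nullable, add FOLLOW(A).
FOLLOW(S) = {$}


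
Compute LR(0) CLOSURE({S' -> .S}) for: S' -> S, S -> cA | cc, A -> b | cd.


Start: S' -> .S
For each item with dot before a nonterminal B, add B -> .γ for every B-production
Closure: [S' -> .S, S -> .cA, S -> .cc]


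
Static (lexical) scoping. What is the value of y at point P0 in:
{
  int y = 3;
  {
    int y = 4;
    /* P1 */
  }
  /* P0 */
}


y declared in the same block as P0
y = 3


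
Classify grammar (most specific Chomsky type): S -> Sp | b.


Left-linear: every RHS is a terminal or one nonterminal followed by a terminal
Classification: Type 3 (Regular)


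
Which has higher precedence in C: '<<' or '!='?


'<<' is shift (level 8); '!=' is equality (level 6)
Higher level binds tighter
'<<' has higher precedence than '!='


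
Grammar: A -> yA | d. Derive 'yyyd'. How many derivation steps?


Derivation: A => yA => yyA => yyyA => yyyd
Steps: 4


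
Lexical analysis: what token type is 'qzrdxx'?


Pattern: letter/underscore followed by alphanumerics, not a keyword
Type: IDENTIFIER


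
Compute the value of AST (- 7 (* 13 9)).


Evaluate inner: (* 13 9) = 117
Evaluate root: (- 7 117) = -110
Result: -110


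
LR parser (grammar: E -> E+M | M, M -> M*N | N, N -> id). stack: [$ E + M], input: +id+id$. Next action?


handle 'E+M' on top; lookahead ∈ FOLLOW(E) = {+, $}
Action: reduce (E -> E+M)


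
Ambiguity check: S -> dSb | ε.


balanced d^n…b^n: each string has a unique parse
Unambiguous


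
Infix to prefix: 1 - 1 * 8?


'*' binds tighter: tree is (- 1 (* 1 8))
Prefix: - 1 * 1 8


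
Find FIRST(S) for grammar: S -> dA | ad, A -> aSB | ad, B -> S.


Per alternative of S: FIRST(dA) = {d}; FIRST(ad) = {a}
FIRST(S) = {a, d}


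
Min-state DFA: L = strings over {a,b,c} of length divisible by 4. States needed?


Track length mod 4: states 0..3, accept at 0
Minimal DFA: 4 states


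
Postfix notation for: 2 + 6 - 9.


Left to right (same or higher precedence on left)
Postfix: 2 6 + 9 -


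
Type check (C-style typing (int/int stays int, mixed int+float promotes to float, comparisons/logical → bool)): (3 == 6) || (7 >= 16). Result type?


Operand types: bool || bool
Rule: logical operators take bool operands and yield bool
Result type: bool


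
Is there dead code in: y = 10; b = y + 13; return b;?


y is read by b's definition; b is returned
No dead code


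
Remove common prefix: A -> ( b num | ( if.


Common prefix: '('
Factored: A -> ( A', A' -> b num | if


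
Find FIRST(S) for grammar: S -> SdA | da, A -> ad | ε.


Per alternative of S: FIRST(SdA) = {d}; FIRST(da) = {d}
FIRST(S) = {d}


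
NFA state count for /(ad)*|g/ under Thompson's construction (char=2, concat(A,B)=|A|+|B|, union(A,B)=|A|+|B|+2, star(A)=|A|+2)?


Syntax tree has 3 char leaf(s), 1 union(s), 1 star(s)
chars contribute 3×2 = 6; each union adds +2; each star adds +2
Total: 6 + 2 + 2 = 10 states


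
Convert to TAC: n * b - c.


Break into single-operator statements:
t1 = n * b
t2 = t1 - c


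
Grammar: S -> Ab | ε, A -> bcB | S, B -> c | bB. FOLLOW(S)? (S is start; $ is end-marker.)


$ ∈ FOLLOW(S). For each A -> αBβ: add FIRST(β)\{ε} to FOLLOW(B); if β nullable, add FOLLOW(A).
FOLLOW(S) = {$, b}


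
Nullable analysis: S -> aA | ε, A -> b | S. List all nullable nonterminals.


A nonterminal is nullable iff some alternative derives ε (directly, or every symbol in it is nullable)
Nullable: {A, S}


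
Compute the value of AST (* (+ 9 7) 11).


Evaluate inner: (+ 9 7) = 16
Evaluate root: (* 16 11) = 176
Result: 176


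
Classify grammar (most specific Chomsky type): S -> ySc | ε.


Single nonterminal LHS, but y^n c^n is not regular
Classification: Type 2 (Context-Free)


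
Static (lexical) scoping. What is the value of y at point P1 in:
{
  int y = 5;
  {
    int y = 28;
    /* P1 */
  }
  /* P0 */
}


y declared in the same block as P1
y = 28


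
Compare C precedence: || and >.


'>' is relational (level 7); '||' is logical OR (level 1)
Higher level binds tighter
'>' has higher precedence than '||'


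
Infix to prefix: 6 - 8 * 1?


'*' binds tighter: tree is (- 6 (* 8 1))
Prefix: - 6 * 8 1


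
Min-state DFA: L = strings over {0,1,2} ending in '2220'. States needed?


Track the longest suffix of input matching a prefix of '2220': 5 classes (prefixes of length 0..4)
Minimal DFA: 5 states


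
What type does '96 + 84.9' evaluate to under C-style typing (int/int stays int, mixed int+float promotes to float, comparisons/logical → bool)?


Operand types: int + float
Rule: mixed int/float promotes to float; int/int stays int
Result type: float


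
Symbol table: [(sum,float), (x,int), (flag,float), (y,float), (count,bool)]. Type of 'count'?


Lookup 'count' → type bool


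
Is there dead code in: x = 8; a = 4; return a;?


x is assigned but never read
Dead: 'x = 8'


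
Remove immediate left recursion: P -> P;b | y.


Left-recursive alternatives: P;b; non-recursive: y
Introduce P': P -> yP', P' -> ;bP' | ε


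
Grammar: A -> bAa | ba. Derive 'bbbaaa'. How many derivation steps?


Derivation: A => bAa => bbAaa => bbbaaa
Steps: 3


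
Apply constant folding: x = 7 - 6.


7 - 6 = 1 at compile time
Optimized: x = 1


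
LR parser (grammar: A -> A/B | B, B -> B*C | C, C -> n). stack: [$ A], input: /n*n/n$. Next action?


shift '/' to continue A -> A/B
Action: shift


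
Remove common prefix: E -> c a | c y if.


Common prefix: 'c'
Factored: E -> c E', E' -> a | y if


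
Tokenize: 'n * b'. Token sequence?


Scan left to right, longest-match per lexeme
Tokens: ID(n), OP(*), ID(b)


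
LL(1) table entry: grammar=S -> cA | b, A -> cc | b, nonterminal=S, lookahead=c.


For [S, c]: 'c' ∈ FIRST(cA)
Entry: S -> cA


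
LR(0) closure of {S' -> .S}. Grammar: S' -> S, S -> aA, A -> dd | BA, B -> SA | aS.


Start: S' -> .S
For each item with dot before a nonterminal B, add B -> .γ for every B-production
Closure: [S' -> .S, S -> .aA]


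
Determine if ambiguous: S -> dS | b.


right-linear, alternatives start with distinct terminals 'd' vs 'b': unique leftmost derivation
Unambiguous


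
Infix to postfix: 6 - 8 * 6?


* has higher precedence, evaluate 8*6 first
Postfix: 6 8 6 * -


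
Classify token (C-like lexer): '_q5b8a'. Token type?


Pattern: letter/underscore followed by alphanumerics, not a keyword
Type: IDENTIFIER


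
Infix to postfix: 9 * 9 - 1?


Left to right (same or higher precedence on left)
Postfix: 9 9 * 1 -


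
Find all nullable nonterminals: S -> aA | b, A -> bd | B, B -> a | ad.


A nonterminal is nullable iff some alternative derives ε (directly, or every symbol in it is nullable)
Nullable: {}


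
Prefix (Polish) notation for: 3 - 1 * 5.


'*' binds tighter: tree is (- 3 (* 1 5))
Prefix: - 3 * 1 5


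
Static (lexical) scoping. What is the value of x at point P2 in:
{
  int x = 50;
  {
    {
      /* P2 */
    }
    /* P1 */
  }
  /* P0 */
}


P2's block does not declare x; resolves to the enclosing declaration at depth 0
x = 50


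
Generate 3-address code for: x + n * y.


Break into single-operator statements:
t1 = n * y
t2 = x + t1


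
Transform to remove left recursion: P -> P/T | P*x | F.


Left-recursive alternatives: P/T, P*x; non-recursive: F
Introduce P': P -> FP', P' -> /TP' | *xP' | ε


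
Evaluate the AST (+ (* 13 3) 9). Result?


Evaluate inner: (* 13 3) = 39
Evaluate root: (+ 39 9) = 48
Result: 48


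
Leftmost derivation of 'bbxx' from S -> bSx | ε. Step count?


Derivation: S => bSx => bbSxx => bbxx
Steps: 3


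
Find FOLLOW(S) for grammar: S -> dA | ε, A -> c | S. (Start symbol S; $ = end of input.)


$ ∈ FOLLOW(S). For each A -> αBβ: add FIRST(β)\{ε} to FOLLOW(B); if β nullable, add FOLLOW(A).
FOLLOW(S) = {$}


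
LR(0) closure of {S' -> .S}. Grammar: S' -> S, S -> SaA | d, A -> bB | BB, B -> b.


Start: S' -> .S
For each item with dot before a nonterminal B, add B -> .γ for every B-production
Closure: [S' -> .S, S -> .SaA, S -> .d]


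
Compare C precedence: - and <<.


'-' is additive (level 9); '<<' is shift (level 8)
Higher level binds tighter
'-' has higher precedence than '<<'


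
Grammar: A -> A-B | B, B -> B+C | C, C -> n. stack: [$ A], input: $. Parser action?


start symbol A on stack, input exhausted
Action: accept


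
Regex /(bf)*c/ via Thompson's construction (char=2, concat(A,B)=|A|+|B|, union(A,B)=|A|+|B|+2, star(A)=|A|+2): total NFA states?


Syntax tree has 3 char leaf(s), 0 union(s), 1 star(s)
chars contribute 3×2 = 6; each union adds +2; each star adds +2
Total: 6 + 0 + 2 = 8 states


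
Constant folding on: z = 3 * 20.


3 * 20 = 60 at compile time
Optimized: z = 60


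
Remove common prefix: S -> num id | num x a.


Common prefix: 'num'
Factored: S -> num S', S' -> id | x a


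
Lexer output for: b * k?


Scan left to right, longest-match per lexeme
Tokens: ID(b), OP(*), ID(k)


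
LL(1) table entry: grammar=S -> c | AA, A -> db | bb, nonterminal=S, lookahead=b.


For [S, b]: 'b' ∈ FIRST(AA)
Entry: S -> AA


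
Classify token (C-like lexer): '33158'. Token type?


Pattern: digits only
Type: INTEGER_LITERAL


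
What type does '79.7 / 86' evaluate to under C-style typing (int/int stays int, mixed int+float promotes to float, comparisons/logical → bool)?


Operand types: float / int
Rule: mixed int/float promotes to float; int/int stays int
Result type: float


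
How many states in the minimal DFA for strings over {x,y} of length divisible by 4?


Track length mod 4: states 0..3, accept at 0
Minimal DFA: 4 states


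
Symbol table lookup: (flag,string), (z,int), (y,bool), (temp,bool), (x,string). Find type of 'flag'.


Lookup 'flag' → type string


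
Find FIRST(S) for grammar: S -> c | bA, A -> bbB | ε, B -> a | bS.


Per alternative of S: FIRST(c) = {c}; FIRST(bA) = {b}
FIRST(S) = {b, c}


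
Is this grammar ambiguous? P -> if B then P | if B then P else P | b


dangling else: 'if B then if B then b else b' parses two ways
Ambiguous


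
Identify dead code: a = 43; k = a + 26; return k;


a is read by k's definition; k is returned
No dead code


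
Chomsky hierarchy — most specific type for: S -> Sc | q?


Left-linear: every RHS is a terminal or one nonterminal followed by a terminal
Classification: Type 3 (Regular)


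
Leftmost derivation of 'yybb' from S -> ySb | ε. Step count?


Derivation: S => ySb => yySbb => yybb
Steps: 3


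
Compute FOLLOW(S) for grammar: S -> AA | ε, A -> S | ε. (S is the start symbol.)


$ ∈ FOLLOW(S). For each A -> αBβ: add FIRST(β)\{ε} to FOLLOW(B); if β nullable, add FOLLOW(A).
FOLLOW(S) = {$}


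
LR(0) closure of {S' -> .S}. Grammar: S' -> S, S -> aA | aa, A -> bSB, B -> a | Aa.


Start: S' -> .S
For each item with dot before a nonterminal B, add B -> .γ for every B-production
Closure: [S' -> .S, S -> .aA, S -> .aa]


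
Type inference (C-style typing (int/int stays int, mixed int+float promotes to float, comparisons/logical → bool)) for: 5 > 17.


Operand types: int > int
Rule: comparison yields bool
Result type: bool


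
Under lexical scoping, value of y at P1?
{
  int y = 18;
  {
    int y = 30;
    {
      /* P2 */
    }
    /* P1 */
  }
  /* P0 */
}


y declared in the same block as P1
y = 30


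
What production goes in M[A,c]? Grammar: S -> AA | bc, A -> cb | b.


For [A, c]: 'c' ∈ FIRST(cb)
Entry: A -> cb


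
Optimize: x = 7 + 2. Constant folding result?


7 + 2 = 9 at compile time
Optimized: x = 9


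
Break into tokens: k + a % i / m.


Scan left to right, longest-match per lexeme
Tokens: ID(k), OP(+), ID(a), OP(%), ID(i), OP(/), ID(m)


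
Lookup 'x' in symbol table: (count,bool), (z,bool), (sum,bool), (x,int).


Lookup 'x' → type int


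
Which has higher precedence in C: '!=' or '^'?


'!=' is equality (level 6); '^' is bitwise XOR (level 4)
Higher level binds tighter
'!=' has higher precedence than '^'


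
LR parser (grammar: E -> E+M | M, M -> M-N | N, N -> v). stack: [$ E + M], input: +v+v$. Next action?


handle 'E+M' on top; lookahead ∈ FOLLOW(E) = {+, $}
Action: reduce (E -> E+M)


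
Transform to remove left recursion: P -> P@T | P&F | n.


Left-recursive alternatives: P@T, P&F; non-recursive: n
Introduce P': P -> nP', P' -> @TP' | &FP' | ε


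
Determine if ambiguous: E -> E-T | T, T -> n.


precedence layered via separate nonterminal T: deterministic
Unambiguous


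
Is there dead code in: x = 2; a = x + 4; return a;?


x is read by a's definition; a is returned
No dead code


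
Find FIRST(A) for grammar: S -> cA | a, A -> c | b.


Per alternative of A: FIRST(c) = {c}; FIRST(b) = {b}
FIRST(A) = {b, c}


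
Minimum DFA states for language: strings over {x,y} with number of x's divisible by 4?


Track (count of x) mod 4: states 0..3, accept at 0
Minimal DFA: 4 states


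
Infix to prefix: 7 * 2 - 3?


left-to-right (same/higher precedence on left): tree is (- (* 7 2) 3)
Prefix: - * 7 2 3


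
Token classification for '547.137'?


Pattern: digits with a decimal point
Type: FLOAT_LITERAL


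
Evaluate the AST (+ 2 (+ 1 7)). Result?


Evaluate inner: (+ 1 7) = 8
Evaluate root: (+ 2 8) = 10
Result: 10


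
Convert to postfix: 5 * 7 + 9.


Left to right (same or higher precedence on left)
Postfix: 5 7 * 9 +


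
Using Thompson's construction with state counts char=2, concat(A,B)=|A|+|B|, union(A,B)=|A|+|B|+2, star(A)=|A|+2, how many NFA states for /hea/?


Syntax tree has 3 char leaf(s), 0 union(s), 0 star(s)
chars contribute 3×2 = 6; each union adds +2; each star adds +2
Total: 6 + 0 + 0 = 6 states


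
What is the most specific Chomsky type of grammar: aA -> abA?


LHS has context (more than one symbol) and |LHS| ≤ |RHS|
Classification: Type 1 (Context-Sensitive)


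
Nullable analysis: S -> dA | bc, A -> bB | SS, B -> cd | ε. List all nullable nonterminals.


A nonterminal is nullable iff some alternative derives ε (directly, or every symbol in it is nullable)
Nullable: {B}


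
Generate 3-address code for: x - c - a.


Break into single-operator statements:
t1 = x - c
t2 = t1 - a


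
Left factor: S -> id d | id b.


Common prefix: 'id'
Factored: S -> id S', S' -> d | b


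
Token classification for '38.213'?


Pattern: digits with a decimal point
Type: FLOAT_LITERAL


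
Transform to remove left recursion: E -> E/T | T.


Left-recursive alternatives: E/T; non-recursive: T
Introduce E': E -> TE', E' -> /TE' | ε


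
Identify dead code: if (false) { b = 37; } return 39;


condition is constant false, so the whole block is unreachable
Dead: 'if (false) { b = 37; }'


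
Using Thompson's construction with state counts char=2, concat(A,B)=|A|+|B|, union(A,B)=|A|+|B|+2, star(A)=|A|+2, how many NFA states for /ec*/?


Syntax tree has 2 char leaf(s), 0 union(s), 1 star(s)
chars contribute 2×2 = 4; each union adds +2; each star adds +2
Total: 4 + 0 + 2 = 6 states


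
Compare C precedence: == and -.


'-' is additive (level 9); '==' is equality (level 6)
Higher level binds tighter
'-' has higher precedence than '=='


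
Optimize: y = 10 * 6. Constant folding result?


10 * 6 = 60 at compile time
Optimized: y = 60


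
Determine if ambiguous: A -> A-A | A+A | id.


'id-id+id' has two parse trees (no precedence encoded between - and +)
Ambiguous


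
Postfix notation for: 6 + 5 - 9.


Left to right (same or higher precedence on left)
Postfix: 6 5 + 9 -


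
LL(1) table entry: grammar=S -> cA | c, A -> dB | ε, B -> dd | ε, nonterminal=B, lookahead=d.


For [B, d]: 'd' ∈ FIRST(dd)
Entry: B -> dd


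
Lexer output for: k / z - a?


Scan left to right, longest-match per lexeme
Tokens: ID(k), OP(/), ID(z), OP(-), ID(a)


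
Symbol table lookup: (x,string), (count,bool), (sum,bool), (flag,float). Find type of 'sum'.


Lookup 'sum' → type bool


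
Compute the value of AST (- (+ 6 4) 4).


Evaluate inner: (+ 6 4) = 10
Evaluate root: (- 10 4) = 6
Result: 6


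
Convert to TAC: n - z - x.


Break into single-operator statements:
t1 = n - z
t2 = t1 - x


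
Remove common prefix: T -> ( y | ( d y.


Common prefix: '('
Factored: T -> ( T', T' -> y | d y


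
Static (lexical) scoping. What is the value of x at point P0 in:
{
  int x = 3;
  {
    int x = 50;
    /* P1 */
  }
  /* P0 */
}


x declared in the same block as P0
x = 3


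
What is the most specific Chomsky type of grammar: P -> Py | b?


Left-linear: every RHS is a terminal or one nonterminal followed by a terminal
Classification: Type 3 (Regular)


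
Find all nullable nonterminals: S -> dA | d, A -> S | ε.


A nonterminal is nullable iff some alternative derives ε (directly, or every symbol in it is nullable)
Nullable: {A}


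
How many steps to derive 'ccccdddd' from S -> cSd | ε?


Derivation: S => cSd => ccSdd => cccSddd => ccccSdddd => ccccdddd
Steps: 5


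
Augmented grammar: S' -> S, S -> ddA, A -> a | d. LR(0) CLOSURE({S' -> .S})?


Start: S' -> .S
For each item with dot before a nonterminal B, add B -> .γ for every B-production
Closure: [S' -> .S, S -> .ddA]


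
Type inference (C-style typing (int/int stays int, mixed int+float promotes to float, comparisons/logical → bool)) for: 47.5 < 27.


Operand types: float < int
Rule: comparison yields bool
Result type: bool


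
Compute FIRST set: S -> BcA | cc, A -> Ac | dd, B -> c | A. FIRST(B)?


Per alternative of B: FIRST(c) = {c}; FIRST(A) = {d}
FIRST(B) = {c, d}


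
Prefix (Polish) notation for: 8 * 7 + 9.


left-to-right (same/higher precedence on left): tree is (+ (* 8 7) 9)
Prefix: + * 8 7 9


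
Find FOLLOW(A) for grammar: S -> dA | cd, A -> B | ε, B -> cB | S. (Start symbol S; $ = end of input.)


$ ∈ FOLLOW(S). For each A -> αBβ: add FIRST(β)\{ε} to FOLLOW(B); if β nullable, add FOLLOW(A).
FOLLOW(A) = {$}


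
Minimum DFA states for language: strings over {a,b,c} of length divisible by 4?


Track length mod 4: states 0..3, accept at 0
Minimal DFA: 4 states


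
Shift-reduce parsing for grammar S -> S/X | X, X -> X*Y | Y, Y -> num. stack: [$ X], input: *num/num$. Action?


shift '*' to continue X -> X*Y
Action: shift


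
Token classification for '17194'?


Pattern: digits only
Type: INTEGER_LITERAL


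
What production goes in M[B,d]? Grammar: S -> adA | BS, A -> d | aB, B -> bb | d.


For [B, d]: 'd' ∈ FIRST(d)
Entry: B -> d


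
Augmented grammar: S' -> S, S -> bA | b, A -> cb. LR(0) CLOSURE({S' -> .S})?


Start: S' -> .S
For each item with dot before a nonterminal B, add B -> .γ for every B-production
Closure: [S' -> .S, S -> .bA, S -> .b]


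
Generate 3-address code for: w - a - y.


Break into single-operator statements:
t1 = w - a
t2 = t1 - y


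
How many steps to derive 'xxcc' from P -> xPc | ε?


Derivation: P => xPc => xxPcc => xxcc
Steps: 3


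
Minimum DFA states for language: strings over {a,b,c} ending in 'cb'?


Track the longest suffix of input matching a prefix of 'cb': 3 classes (prefixes of length 0..2)
Minimal DFA: 3 states


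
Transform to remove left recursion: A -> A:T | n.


Left-recursive alternatives: A:T; non-recursive: n
Introduce A': A -> nA', A' -> :TA' | ε


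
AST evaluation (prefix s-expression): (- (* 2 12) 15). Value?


Evaluate inner: (* 2 12) = 24
Evaluate root: (- 24 15) = 9
Result: 9


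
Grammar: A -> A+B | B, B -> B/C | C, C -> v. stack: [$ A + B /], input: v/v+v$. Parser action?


no handle; shift 'v'
Action: shift


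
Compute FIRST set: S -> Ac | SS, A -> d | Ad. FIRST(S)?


Per alternative of S: FIRST(Ac) = {d}; FIRST(SS) = {d}
FIRST(S) = {d}


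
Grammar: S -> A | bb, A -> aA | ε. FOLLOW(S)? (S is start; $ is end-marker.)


$ ∈ FOLLOW(S). For each A -> αBβ: add FIRST(β)\{ε} to FOLLOW(B); if β nullable, add FOLLOW(A).
FOLLOW(S) = {$}


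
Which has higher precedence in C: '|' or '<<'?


'<<' is shift (level 8); '|' is bitwise OR (level 3)
Higher level binds tighter
'<<' has higher precedence than '|'


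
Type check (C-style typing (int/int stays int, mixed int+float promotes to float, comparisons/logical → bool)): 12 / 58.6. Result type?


Operand types: int / float
Rule: mixed int/float promotes to float; int/int stays int
Result type: float


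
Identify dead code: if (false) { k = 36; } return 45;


condition is constant false, so the whole block is unreachable
Dead: 'if (false) { k = 36; }'


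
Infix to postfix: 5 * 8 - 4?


Left to right (same or higher precedence on left)
Postfix: 5 8 * 4 -


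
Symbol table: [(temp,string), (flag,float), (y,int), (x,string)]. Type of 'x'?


Lookup 'x' → type string


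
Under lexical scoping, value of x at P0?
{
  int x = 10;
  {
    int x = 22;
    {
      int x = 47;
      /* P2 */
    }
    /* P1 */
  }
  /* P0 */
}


x declared in the same block as P0
x = 10


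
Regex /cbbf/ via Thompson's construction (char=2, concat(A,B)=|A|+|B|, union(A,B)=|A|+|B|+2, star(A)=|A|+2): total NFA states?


Syntax tree has 4 char leaf(s), 0 union(s), 0 star(s)
chars contribute 4×2 = 8; each union adds +2; each star adds +2
Total: 8 + 0 + 0 = 8 states


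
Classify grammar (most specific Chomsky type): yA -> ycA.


LHS has context (more than one symbol) and |LHS| ≤ |RHS|
Classification: Type 1 (Context-Sensitive)


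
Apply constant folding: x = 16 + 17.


16 + 17 = 33 at compile time
Optimized: x = 33


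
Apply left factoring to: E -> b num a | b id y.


Common prefix: 'b'
Factored: E -> b E', E' -> num a | id y


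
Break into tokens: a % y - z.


Scan left to right, longest-match per lexeme
Tokens: ID(a), OP(%), ID(y), OP(-), ID(z)


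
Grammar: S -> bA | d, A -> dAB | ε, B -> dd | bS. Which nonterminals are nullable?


A nonterminal is nullable iff some alternative derives ε (directly, or every symbol in it is nullable)
Nullable: {A}


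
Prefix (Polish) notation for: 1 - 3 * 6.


'*' binds tighter: tree is (- 1 (* 3 6))
Prefix: - 1 * 3 6


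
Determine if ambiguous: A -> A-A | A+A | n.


'n-n+n' has two parse trees (no precedence encoded between - and +)
Ambiguous


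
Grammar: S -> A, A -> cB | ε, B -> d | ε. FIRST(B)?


Per alternative of B: FIRST(d) = {d}; FIRST(ε) = {ε}
FIRST(B) = {d, ε}


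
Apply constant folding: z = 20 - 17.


20 - 17 = 3 at compile time
Optimized: z = 3


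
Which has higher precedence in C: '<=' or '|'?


'<=' is relational (level 7); '|' is bitwise OR (level 3)
Higher level binds tighter
'<=' has higher precedence than '|'


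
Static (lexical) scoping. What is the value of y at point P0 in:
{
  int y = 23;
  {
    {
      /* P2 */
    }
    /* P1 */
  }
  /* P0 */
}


y declared in the same block as P0
y = 23


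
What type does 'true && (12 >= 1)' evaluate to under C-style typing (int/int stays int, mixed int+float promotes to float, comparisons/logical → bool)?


Operand types: bool && bool
Rule: logical operators take bool operands and yield bool
Result type: bool


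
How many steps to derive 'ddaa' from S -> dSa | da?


Derivation: S => dSa => ddaa
Steps: 2


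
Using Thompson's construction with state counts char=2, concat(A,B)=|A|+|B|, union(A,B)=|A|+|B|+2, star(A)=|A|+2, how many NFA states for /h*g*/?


Syntax tree has 2 char leaf(s), 0 union(s), 2 star(s)
chars contribute 2×2 = 4; each union adds +2; each star adds +2
Total: 4 + 0 + 4 = 8 states


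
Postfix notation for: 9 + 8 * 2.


* has higher precedence, evaluate 8*2 first
Postfix: 9 8 2 * +


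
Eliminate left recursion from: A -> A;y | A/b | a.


Left-recursive alternatives: A;y, A/b; non-recursive: a
Introduce A': A -> aA', A' -> ;yA' | /bA' | ε


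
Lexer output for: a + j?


Scan left to right, longest-match per lexeme
Tokens: ID(a), OP(+), ID(j)


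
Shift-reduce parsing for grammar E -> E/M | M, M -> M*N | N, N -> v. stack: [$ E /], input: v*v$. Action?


no handle ('E/' is not any RHS); shift 'v'
Action: shift


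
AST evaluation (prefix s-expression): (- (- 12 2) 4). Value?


Evaluate inner: (- 12 2) = 10
Evaluate root: (- 10 4) = 6
Result: 6


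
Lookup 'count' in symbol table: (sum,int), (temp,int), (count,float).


Lookup 'count' → type float


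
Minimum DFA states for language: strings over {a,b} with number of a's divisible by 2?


Track (count of a) mod 2: states 0..1, accept at 0
Minimal DFA: 2 states


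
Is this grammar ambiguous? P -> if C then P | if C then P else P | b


dangling else: 'if C then if C then b else b' parses two ways
Ambiguous


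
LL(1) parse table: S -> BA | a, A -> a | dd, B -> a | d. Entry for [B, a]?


For [B, a]: 'a' ∈ FIRST(a)
Entry: B -> a


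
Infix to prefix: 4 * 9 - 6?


left-to-right (same/higher precedence on left): tree is (- (* 4 9) 6)
Prefix: - * 4 9 6


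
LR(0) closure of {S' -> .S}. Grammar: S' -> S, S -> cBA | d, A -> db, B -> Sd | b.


Start: S' -> .S
For each item with dot before a nonterminal B, add B -> .γ for every B-production
Closure: [S' -> .S, S -> .cBA, S -> .d]


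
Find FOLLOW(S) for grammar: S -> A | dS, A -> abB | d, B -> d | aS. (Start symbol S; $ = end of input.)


$ ∈ FOLLOW(S). For each A -> αBβ: add FIRST(β)\{ε} to FOLLOW(B); if β nullable, add FOLLOW(A).
FOLLOW(S) = {$}


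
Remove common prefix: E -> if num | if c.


Common prefix: 'if'
Factored: E -> if E', E' -> num | c


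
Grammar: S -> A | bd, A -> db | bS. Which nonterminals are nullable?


A nonterminal is nullable iff some alternative derives ε (directly, or every symbol in it is nullable)
Nullable: {}


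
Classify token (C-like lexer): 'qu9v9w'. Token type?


Pattern: letter/underscore followed by alphanumerics, not a keyword
Type: IDENTIFIER


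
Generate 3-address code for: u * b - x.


Break into single-operator statements:
t1 = u * b
t2 = t1 - x


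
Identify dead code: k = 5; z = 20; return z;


k is assigned but never read
Dead: 'k = 5'


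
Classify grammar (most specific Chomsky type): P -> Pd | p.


Left-linear: every RHS is a terminal or one nonterminal followed by a terminal
Classification: Type 3 (Regular)


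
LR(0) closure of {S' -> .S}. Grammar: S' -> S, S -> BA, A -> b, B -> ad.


Start: S' -> .S
For each item with dot before a nonterminal B, add B -> .γ for every B-production
Closure: [S' -> .S, S -> .BA, B -> .ad]


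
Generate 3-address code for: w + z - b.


Break into single-operator statements:
t1 = w + z
t2 = t1 - b


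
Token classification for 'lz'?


Pattern: letter/underscore followed by alphanumerics, not a keyword
Type: IDENTIFIER


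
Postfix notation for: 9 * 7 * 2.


Left to right (same or higher precedence on left)
Postfix: 9 7 * 2 *


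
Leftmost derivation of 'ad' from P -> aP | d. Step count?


Derivation: P => aP => ad
Steps: 2


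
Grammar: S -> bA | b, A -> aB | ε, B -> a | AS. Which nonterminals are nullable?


A nonterminal is nullable iff some alternative derives ε (directly, or every symbol in it is nullable)
Nullable: {A}


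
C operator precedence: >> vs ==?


'>>' is shift (level 8); '==' is equality (level 6)
Higher level binds tighter
'>>' has higher precedence than '=='


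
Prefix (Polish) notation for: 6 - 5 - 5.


left-to-right (same/higher precedence on left): tree is (- (- 6 5) 5)
Prefix: - - 6 5 5


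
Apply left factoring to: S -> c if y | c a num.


Common prefix: 'c'
Factored: S -> c S', S' -> if y | a num


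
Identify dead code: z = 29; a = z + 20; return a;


z is read by a's definition; a is returned
No dead code


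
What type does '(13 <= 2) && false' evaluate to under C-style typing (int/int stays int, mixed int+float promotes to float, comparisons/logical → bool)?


Operand types: bool && bool
Rule: logical operators take bool operands and yield bool
Result type: bool


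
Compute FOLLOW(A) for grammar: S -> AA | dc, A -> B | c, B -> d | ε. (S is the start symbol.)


$ ∈ FOLLOW(S). For each A -> αBβ: add FIRST(β)\{ε} to FOLLOW(B); if β nullable, add FOLLOW(A).
FOLLOW(A) = {$, c, d}


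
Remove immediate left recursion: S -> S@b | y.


Left-recursive alternatives: S@b; non-recursive: y
Introduce S': S -> yS', S' -> @bS' | ε


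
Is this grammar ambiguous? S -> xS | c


right-linear, alternatives start with distinct terminals 'x' vs 'c': unique leftmost derivation
Unambiguous


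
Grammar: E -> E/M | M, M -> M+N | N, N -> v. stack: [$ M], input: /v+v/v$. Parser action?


lookahead ∉ {+} so M won't extend; reduce E -> M
Action: reduce (E -> M)


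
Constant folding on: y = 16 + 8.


16 + 8 = 24 at compile time
Optimized: y = 24


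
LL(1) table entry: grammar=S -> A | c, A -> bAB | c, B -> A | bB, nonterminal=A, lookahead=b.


For [A, b]: 'b' ∈ FIRST(bAB)
Entry: A -> bAB


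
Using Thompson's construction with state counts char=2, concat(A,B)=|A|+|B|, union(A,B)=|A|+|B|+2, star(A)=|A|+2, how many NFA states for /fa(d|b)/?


Syntax tree has 4 char leaf(s), 1 union(s), 0 star(s)
chars contribute 4×2 = 8; each union adds +2; each star adds +2
Total: 8 + 2 + 0 = 10 states


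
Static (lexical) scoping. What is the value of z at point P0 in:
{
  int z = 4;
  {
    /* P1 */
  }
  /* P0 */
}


z declared in the same block as P0
z = 4


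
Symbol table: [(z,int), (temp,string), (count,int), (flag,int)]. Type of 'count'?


Lookup 'count' → type int


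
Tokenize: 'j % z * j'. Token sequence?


Scan left to right, longest-match per lexeme
Tokens: ID(j), OP(%), ID(z), OP(*), ID(j)
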